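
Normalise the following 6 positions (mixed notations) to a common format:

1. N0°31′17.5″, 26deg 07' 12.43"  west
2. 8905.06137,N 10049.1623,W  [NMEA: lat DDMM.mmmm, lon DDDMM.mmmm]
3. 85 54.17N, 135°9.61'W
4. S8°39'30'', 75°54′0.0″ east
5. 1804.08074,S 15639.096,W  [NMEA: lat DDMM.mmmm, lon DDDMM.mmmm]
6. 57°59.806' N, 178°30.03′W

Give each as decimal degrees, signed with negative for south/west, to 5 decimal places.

Point 1:
  Latitude: 31′ + 17.5″ = 31.29167′; 0 + 31.29167/60 = 0.521528
  N → positive
  Lon: 7′ + 12.43″ = 7.20717′; 26 + 7.20717/60 = 26.120119
  W → negative
Point 2:
  Lat: degrees = first 2 digits = 89, minutes = 5.06137; 89 + 5.06137/60 = 89.084356
  N → positive
  Lon: split at 3 digits → 100° and 49.1623′; 100 + 49.1623/60 = 100.819372
  W → negative
Point 3:
  Latitude: 85 + 54.17/60 = 85.902833
  N ⇒ keep positive
  Lon: 9.61′ = 0.160167°; total 135.160167
  W ⇒ negate
Point 4:
  Latitude: 8° + 39/60 + 30/3600 = 8 + 0.650000 + 0.008333 = 8.658333
  S ⇒ negate
  λ: 75 + 54/60 + 0/3600 = 75.900000
  E → positive
Point 5:
  Lat: degrees = first 2 digits = 18, minutes = 4.08074; 18 + 4.08074/60 = 18.068012
  hemisphere S, so the sign is −
  Longitude: degrees = first 3 digits = 156, minutes = 39.096; 156 + 39.096/60 = 156.651600
  W → negative
Point 6:
  Lat: 57 + 59.806/60 = 57.996767
  N → positive
  λ: 178 + 30.03/60 = 178.500500
  W ⇒ negate

1. 0.52153, -26.12012
2. 89.08436, -100.81937
3. 85.90283, -135.16017
4. -8.65833, 75.90000
5. -18.06801, -156.65160
6. 57.99677, -178.50050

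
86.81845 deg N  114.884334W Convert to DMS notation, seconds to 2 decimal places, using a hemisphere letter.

Latitude: 0.818450° → 49.10700′; 0.10700 × 60 = 6.4200″
Lon: 0.884334 × 60 = 53.06004′ → 53′, remainder × 60 = 3.6024″

86°49′6.42″ N, 114°53′3.60″ W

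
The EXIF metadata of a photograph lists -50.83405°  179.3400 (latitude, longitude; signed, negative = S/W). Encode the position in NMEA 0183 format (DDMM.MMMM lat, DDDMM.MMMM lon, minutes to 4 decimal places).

Latitude is negative → S; |value| = 50.834050
φ: minutes = (50.834050 − 50) × 60 = 50.043000
Lon: fractional part 0.340000 → 20.400000 minutes

5050.0430,S / 17920.4000,E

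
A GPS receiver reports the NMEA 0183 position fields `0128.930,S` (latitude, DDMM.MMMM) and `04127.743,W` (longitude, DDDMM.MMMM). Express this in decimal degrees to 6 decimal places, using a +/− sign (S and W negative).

Latitude: split at 2 digits → 01° and 28.93′; 1 + 28.93/60 = 1.4821667
S ⇒ negate
λ: split at 3 digits → 041° and 27.743′; 41 + 27.743/60 = 41.4623833
hemisphere W, so the sign is −

-1.482167, -41.462383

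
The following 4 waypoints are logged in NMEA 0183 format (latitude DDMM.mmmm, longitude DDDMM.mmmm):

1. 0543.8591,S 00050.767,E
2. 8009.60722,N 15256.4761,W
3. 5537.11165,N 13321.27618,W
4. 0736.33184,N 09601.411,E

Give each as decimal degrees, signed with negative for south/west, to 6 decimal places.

1. -5.730985, 0.846117
2. 80.160120, -152.941268
3. 55.618528, -133.354603
4. 7.605531, 96.023517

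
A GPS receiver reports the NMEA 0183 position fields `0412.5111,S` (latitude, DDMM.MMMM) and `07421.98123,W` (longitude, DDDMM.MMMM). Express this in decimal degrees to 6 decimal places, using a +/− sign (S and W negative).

-4.208518, -74.366354

Latitude: split at 2 digits → 04° and 12.5111′; 4 + 12.5111/60 = 4.2085183
S ⇒ negate
λ: degrees = first 3 digits = 74, minutes = 21.98123; 74 + 21.98123/60 = 74.3663538
W ⇒ negate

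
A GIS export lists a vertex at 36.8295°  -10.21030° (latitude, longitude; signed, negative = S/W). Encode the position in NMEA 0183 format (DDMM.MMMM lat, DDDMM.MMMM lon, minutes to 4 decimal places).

3649.7700,N / 01012.6180,W

Lat: fractional part 0.829500 → 49.770000 minutes
Longitude is negative → W; |value| = 10.210300
Lon: 10° + 0.210300 × 60 = 10° 12.618000′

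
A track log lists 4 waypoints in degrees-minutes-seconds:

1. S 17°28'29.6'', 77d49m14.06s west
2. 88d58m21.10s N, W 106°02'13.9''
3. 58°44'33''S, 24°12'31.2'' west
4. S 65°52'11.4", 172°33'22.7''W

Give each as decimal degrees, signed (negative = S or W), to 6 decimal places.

1. -17.474889, -77.820572
2. 88.972528, -106.037194
3. -58.742500, -24.208667
4. -65.869833, -172.556306

Point 1:
  Latitude: 28′ + 29.6″ = 28.49333′; 17 + 28.49333/60 = 17.4748889
  S ⇒ negate
  Longitude: 77° + 49/60 + 14.06/3600 = 77 + 0.816667 + 0.003906 = 77.8205722
  W ⇒ negate
Point 2:
  φ: 88 + 58/60 + 21.1/3600 = 88.9725278
  N → positive
  λ: 2′ + 13.9″ = 2.23167′; 106 + 2.23167/60 = 106.0371944
  W ⇒ negate
Point 3:
  φ: 58° + 44/60 + 33/3600 = 58 + 0.733333 + 0.009167 = 58.7425000
  hemisphere S, so the sign is −
  Lon: 24 + 12/60 + 31.2/3600 = 24.2086667
  hemisphere W, so the sign is −
Point 4:
  φ: 65 + 52/60 + 11.4/3600 = 65.8698333
  hemisphere S, so the sign is −
  λ: 33′ + 22.7″ = 33.37833′; 172 + 33.37833/60 = 172.5563056
  hemisphere W, so the sign is −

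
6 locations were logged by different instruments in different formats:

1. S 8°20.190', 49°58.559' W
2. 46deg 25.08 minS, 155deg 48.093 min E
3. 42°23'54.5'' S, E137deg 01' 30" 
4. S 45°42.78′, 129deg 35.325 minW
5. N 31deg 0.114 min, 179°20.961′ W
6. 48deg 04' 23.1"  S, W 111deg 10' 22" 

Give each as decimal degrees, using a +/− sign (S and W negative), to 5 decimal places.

Point 1:
  φ: 8 + 20.19/60 = 8.336500
  S ⇒ negate
  Lon: 58.559′ = 0.975983°; total 49.975983
  hemisphere W, so the sign is −
Point 2:
  Latitude: 46 + 25.08/60 = 46.418000
  hemisphere S, so the sign is −
  λ: 48.093′ = 0.801550°; total 155.801550
  E → positive
Point 3:
  φ: 23′ + 54.5″ = 23.90833′; 42 + 23.90833/60 = 42.398472
  S ⇒ negate
  λ: 1′ + 30″ = 1.50000′; 137 + 1.50000/60 = 137.025000
  E ⇒ keep positive
Point 4:
  Latitude: 42.78′ = 0.713000°; total 45.713000
  S → negative
  Lon: 129 + 35.325/60 = 129.588750
  W ⇒ negate
Point 5:
  Lat: 31 + 0.114/60 = 31.001900
  N ⇒ keep positive
  Longitude: 20.961′ = 0.349350°; total 179.349350
  W → negative
Point 6:
  Latitude: 4′ + 23.1″ = 4.38500′; 48 + 4.38500/60 = 48.073083
  S ⇒ negate
  Longitude: 111 + 10/60 + 22/3600 = 111.172778
  hemisphere W, so the sign is −

1. -8.33650, -49.97598
2. -46.41800, 155.80155
3. -42.39847, 137.02500
4. -45.71300, -129.58875
5. 31.00190, -179.34935
6. -48.07308, -111.17278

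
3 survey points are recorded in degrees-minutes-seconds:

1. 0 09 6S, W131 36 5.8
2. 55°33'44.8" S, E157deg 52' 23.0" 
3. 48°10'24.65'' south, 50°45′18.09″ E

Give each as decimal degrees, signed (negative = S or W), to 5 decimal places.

1. -0.15167, -131.60161
2. -55.56244, 157.87306
3. -48.17351, 50.75503

Point 1:
  Latitude: 9′ + 6″ = 9.10000′; 0 + 9.10000/60 = 0.151667
  S → negative
  Lon: 36′ + 5.8″ = 36.09667′; 131 + 36.09667/60 = 131.601611
  W → negative
Point 2:
  φ: 55 + 33/60 + 44.8/3600 = 55.562444
  S → negative
  Longitude: 157° + 52/60 + 23/3600 = 157 + 0.866667 + 0.006389 = 157.873056
  E → positive
Point 3:
  Latitude: 48 + 10/60 + 24.65/3600 = 48.173514
  hemisphere S, so the sign is −
  Longitude: 45′ + 18.09″ = 45.30150′; 50 + 45.30150/60 = 50.755025
  E ⇒ keep positive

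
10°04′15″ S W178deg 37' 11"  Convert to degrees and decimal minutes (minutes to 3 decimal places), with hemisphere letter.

Lat: 4 + 15/60 = 4.25000′
λ: 37 + 11/60 = 37.18333′

10° 4.250′ S, 178° 37.183′ W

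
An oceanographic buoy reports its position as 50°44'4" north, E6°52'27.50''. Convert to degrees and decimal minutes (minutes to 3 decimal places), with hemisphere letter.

50° 44.067′ N, 6° 52.458′ E

Latitude: 44 + 4/60 = 44.06667′
Lon: seconds/60 = 0.45833; minutes = 52 + 0.45833 = 52.45833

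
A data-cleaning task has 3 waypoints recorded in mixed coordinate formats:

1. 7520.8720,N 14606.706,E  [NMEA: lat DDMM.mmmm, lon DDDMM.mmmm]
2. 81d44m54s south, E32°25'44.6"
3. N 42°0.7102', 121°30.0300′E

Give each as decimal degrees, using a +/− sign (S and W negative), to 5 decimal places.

Point 1:
  Lat: split at 2 digits → 75° and 20.872′; 75 + 20.872/60 = 75.347867
  N ⇒ keep positive
  Lon: degrees = first 3 digits = 146, minutes = 6.706; 146 + 6.706/60 = 146.111767
  E → positive
Point 2:
  φ: 44′ + 54″ = 44.90000′; 81 + 44.90000/60 = 81.748333
  hemisphere S, so the sign is −
  Longitude: 25′ + 44.6″ = 25.74333′; 32 + 25.74333/60 = 32.429056
  E → positive
Point 3:
  Latitude: 42 + 0.7102/60 = 42.011837
  N → positive
  Lon: 30.03′ = 0.500500°; total 121.500500
  E → positive

1. 75.34787, 146.11177
2. -81.74833, 32.42906
3. 42.01184, 121.50050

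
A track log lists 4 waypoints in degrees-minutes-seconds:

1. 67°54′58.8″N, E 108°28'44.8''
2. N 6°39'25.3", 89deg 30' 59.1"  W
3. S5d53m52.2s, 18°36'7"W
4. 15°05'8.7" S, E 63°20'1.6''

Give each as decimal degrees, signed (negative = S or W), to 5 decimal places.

Point 1:
  Latitude: 54′ + 58.8″ = 54.98000′; 67 + 54.98000/60 = 67.916333
  N ⇒ keep positive
  Lon: 108° + 28/60 + 44.8/3600 = 108 + 0.466667 + 0.012444 = 108.479111
  E → positive
Point 2:
  Lat: 6° + 39/60 + 25.3/3600 = 6 + 0.650000 + 0.007028 = 6.657028
  N ⇒ keep positive
  Longitude: 30′ + 59.1″ = 30.98500′; 89 + 30.98500/60 = 89.516417
  hemisphere W, so the sign is −
Point 3:
  Lat: 5 + 53/60 + 52.2/3600 = 5.897833
  hemisphere S, so the sign is −
  λ: 18° + 36/60 + 7/3600 = 18 + 0.600000 + 0.001944 = 18.601944
  W ⇒ negate
Point 4:
  φ: 5′ + 8.7″ = 5.14500′; 15 + 5.14500/60 = 15.085750
  S → negative
  Lon: 20′ + 1.6″ = 20.02667′; 63 + 20.02667/60 = 63.333778
  E → positive

1. 67.91633, 108.47911
2. 6.65703, -89.51642
3. -5.89783, -18.60194
4. -15.08575, 63.33378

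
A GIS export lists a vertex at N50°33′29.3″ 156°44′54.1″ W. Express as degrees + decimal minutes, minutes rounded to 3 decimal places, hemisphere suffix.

50° 33.488′ N, 156° 44.902′ W

Latitude: seconds/60 = 0.48833; minutes = 33 + 0.48833 = 33.48833
λ: seconds/60 = 0.90167; minutes = 44 + 0.90167 = 44.90167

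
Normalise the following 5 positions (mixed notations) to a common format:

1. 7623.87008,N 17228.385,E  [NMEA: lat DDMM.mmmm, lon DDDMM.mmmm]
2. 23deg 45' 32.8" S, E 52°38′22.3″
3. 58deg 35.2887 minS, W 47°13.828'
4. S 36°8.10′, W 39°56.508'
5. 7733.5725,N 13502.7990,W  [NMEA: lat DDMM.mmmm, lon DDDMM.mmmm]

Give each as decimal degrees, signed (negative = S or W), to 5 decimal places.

1. 76.39783, 172.47308
2. -23.75911, 52.63953
3. -58.58815, -47.23047
4. -36.13500, -39.94180
5. 77.55954, -135.04665

Point 1:
  Latitude: degrees = first 2 digits = 76, minutes = 23.87008; 76 + 23.87008/60 = 76.397835
  N ⇒ keep positive
  λ: degrees = first 3 digits = 172, minutes = 28.385; 172 + 28.385/60 = 172.473083
  E → positive
Point 2:
  φ: 45′ + 32.8″ = 45.54667′; 23 + 45.54667/60 = 23.759111
  S → negative
  λ: 38′ + 22.3″ = 38.37167′; 52 + 38.37167/60 = 52.639528
  E ⇒ keep positive
Point 3:
  φ: 58 + 35.2887/60 = 58.588145
  S → negative
  Lon: 13.828′ = 0.230467°; total 47.230467
  hemisphere W, so the sign is −
Point 4:
  Lat: 8.1′ = 0.135000°; total 36.135000
  S → negative
  Longitude: 56.508′ = 0.941800°; total 39.941800
  hemisphere W, so the sign is −
Point 5:
  φ: split at 2 digits → 77° and 33.5725′; 77 + 33.5725/60 = 77.559542
  N ⇒ keep positive
  Lon: split at 3 digits → 135° and 2.799′; 135 + 2.799/60 = 135.046650
  hemisphere W, so the sign is −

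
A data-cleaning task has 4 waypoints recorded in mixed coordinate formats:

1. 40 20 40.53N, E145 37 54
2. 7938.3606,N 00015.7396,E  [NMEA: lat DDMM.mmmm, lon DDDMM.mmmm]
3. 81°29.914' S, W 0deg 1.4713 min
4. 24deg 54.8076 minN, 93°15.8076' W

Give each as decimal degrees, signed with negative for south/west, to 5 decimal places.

1. 40.34459, 145.63167
2. 79.63934, 0.26233
3. -81.49857, -0.02452
4. 24.91346, -93.26346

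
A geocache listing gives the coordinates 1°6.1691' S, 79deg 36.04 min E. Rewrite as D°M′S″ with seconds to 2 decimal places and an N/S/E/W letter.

1°06′10.15″ S, 79°36′2.40″ E

φ: 6.16910′ → 6′ and 0.16910 × 60 = 10.1460″
Lon: 36.04000′ → 36′ and 0.04000 × 60 = 2.4000″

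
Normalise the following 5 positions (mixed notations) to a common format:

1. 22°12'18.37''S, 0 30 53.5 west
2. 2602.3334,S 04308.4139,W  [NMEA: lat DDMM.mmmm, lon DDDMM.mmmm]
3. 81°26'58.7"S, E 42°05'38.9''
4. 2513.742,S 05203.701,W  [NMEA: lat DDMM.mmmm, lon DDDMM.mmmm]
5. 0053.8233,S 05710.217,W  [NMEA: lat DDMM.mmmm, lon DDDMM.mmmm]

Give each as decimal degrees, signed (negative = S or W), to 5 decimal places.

1. -22.20510, -0.51486
2. -26.03889, -43.14023
3. -81.44964, 42.09414
4. -25.22903, -52.06168
5. -0.89706, -57.17028

Point 1:
  Lat: 22 + 12/60 + 18.37/3600 = 22.205103
  hemisphere S, so the sign is −
  λ: 30′ + 53.5″ = 30.89167′; 0 + 30.89167/60 = 0.514861
  hemisphere W, so the sign is −
Point 2:
  φ: split at 2 digits → 26° and 2.3334′; 26 + 2.3334/60 = 26.038890
  S ⇒ negate
  Longitude: split at 3 digits → 043° and 8.4139′; 43 + 8.4139/60 = 43.140232
  hemisphere W, so the sign is −
Point 3:
  φ: 26′ + 58.7″ = 26.97833′; 81 + 26.97833/60 = 81.449639
  S ⇒ negate
  Lon: 5′ + 38.9″ = 5.64833′; 42 + 5.64833/60 = 42.094139
  E ⇒ keep positive
Point 4:
  Latitude: split at 2 digits → 25° and 13.742′; 25 + 13.742/60 = 25.229033
  hemisphere S, so the sign is −
  Lon: split at 3 digits → 052° and 3.701′; 52 + 3.701/60 = 52.061683
  W ⇒ negate
Point 5:
  Lat: split at 2 digits → 00° and 53.8233′; 0 + 53.8233/60 = 0.897055
  hemisphere S, so the sign is −
  Longitude: degrees = first 3 digits = 57, minutes = 10.217; 57 + 10.217/60 = 57.170283
  W → negative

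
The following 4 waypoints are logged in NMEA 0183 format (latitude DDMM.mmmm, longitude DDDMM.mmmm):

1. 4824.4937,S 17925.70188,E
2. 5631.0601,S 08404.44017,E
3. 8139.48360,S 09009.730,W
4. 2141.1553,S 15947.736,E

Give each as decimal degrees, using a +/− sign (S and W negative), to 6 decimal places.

1. -48.408228, 179.428365
2. -56.517668, 84.074003
3. -81.658060, -90.162167
4. -21.685922, 159.795600

Point 1:
  φ: degrees = first 2 digits = 48, minutes = 24.4937; 48 + 24.4937/60 = 48.4082283
  S ⇒ negate
  Longitude: split at 3 digits → 179° and 25.70188′; 179 + 25.70188/60 = 179.4283647
  E → positive
Point 2:
  Latitude: degrees = first 2 digits = 56, minutes = 31.0601; 56 + 31.0601/60 = 56.5176683
  S → negative
  Longitude: degrees = first 3 digits = 84, minutes = 4.44017; 84 + 4.44017/60 = 84.0740028
  E ⇒ keep positive
Point 3:
  Latitude: degrees = first 2 digits = 81, minutes = 39.4836; 81 + 39.4836/60 = 81.6580600
  S ⇒ negate
  λ: degrees = first 3 digits = 90, minutes = 9.73; 90 + 9.73/60 = 90.1621667
  hemisphere W, so the sign is −
Point 4:
  Latitude: split at 2 digits → 21° and 41.1553′; 21 + 41.1553/60 = 21.6859217
  hemisphere S, so the sign is −
  Longitude: degrees = first 3 digits = 159, minutes = 47.736; 159 + 47.736/60 = 159.7956000
  E ⇒ keep positive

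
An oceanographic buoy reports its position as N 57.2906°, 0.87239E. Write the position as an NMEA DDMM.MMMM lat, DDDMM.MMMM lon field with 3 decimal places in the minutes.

5717.436,N / 00052.343,E

Latitude: fractional part 0.290600 → 17.43600 minutes
λ: 0° + 0.872390 × 60 = 0° 52.34340′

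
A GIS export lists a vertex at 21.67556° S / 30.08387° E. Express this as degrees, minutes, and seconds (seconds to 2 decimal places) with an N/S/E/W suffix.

Latitude: 0.675560 × 60 = 40.53360′ → 40′, remainder × 60 = 32.0160″
Longitude: whole degrees 30; 5.03220′ → 5′ and 1.9320″

21°40′32.02″ S, 30°05′1.93″ E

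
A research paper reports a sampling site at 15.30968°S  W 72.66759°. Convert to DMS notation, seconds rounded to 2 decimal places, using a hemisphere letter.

Lat: 0.309680° → 18.58080′; 0.58080 × 60 = 34.8480″
Lon: 0.667590° → 40.05540′; 0.05540 × 60 = 3.3240″

15°18′34.85″ S, 72°40′3.32″ W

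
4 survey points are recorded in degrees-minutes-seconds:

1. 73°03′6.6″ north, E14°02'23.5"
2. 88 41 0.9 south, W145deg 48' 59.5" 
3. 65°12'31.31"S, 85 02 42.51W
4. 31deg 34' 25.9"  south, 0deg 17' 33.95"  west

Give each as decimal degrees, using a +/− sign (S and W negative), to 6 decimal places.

1. 73.051833, 14.039861
2. -88.683583, -145.816528
3. -65.208697, -85.045142
4. -31.573861, -0.292764

Point 1:
  Lat: 73 + 3/60 + 6.6/3600 = 73.0518333
  N ⇒ keep positive
  Longitude: 14 + 2/60 + 23.5/3600 = 14.0398611
  E ⇒ keep positive
Point 2:
  φ: 41′ + 0.9″ = 41.01500′; 88 + 41.01500/60 = 88.6835833
  S → negative
  Longitude: 145 + 48/60 + 59.5/3600 = 145.8165278
  hemisphere W, so the sign is −
Point 3:
  Latitude: 12′ + 31.31″ = 12.52183′; 65 + 12.52183/60 = 65.2086972
  S ⇒ negate
  Lon: 85 + 2/60 + 42.51/3600 = 85.0451417
  W ⇒ negate
Point 4:
  Lat: 31 + 34/60 + 25.9/3600 = 31.5738611
  hemisphere S, so the sign is −
  Lon: 0 + 17/60 + 33.95/3600 = 0.2927639
  W ⇒ negate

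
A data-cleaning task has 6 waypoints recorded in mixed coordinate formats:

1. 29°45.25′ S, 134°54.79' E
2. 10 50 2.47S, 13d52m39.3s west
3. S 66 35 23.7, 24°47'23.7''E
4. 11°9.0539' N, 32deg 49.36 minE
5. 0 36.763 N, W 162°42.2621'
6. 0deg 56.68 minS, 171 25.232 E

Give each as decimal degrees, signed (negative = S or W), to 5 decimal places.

Point 1:
  φ: 29 + 45.25/60 = 29.754167
  S → negative
  λ: 54.79′ = 0.913167°; total 134.913167
  E ⇒ keep positive
Point 2:
  Latitude: 10 + 50/60 + 2.47/3600 = 10.834019
  hemisphere S, so the sign is −
  λ: 52′ + 39.3″ = 52.65500′; 13 + 52.65500/60 = 13.877583
  W → negative
Point 3:
  φ: 35′ + 23.7″ = 35.39500′; 66 + 35.39500/60 = 66.589917
  hemisphere S, so the sign is −
  Longitude: 24° + 47/60 + 23.7/3600 = 24 + 0.783333 + 0.006583 = 24.789917
  E ⇒ keep positive
Point 4:
  φ: 11 + 9.0539/60 = 11.150898
  N ⇒ keep positive
  Lon: 32 + 49.36/60 = 32.822667
  E → positive
Point 5:
  Latitude: 0 + 36.763/60 = 0.612717
  N ⇒ keep positive
  λ: 162 + 42.2621/60 = 162.704368
  W → negative
Point 6:
  Lat: 56.68′ = 0.944667°; total 0.944667
  S → negative
  Lon: 171 + 25.232/60 = 171.420533
  E ⇒ keep positive

1. -29.75417, 134.91317
2. -10.83402, -13.87758
3. -66.58992, 24.78992
4. 11.15090, 32.82267
5. 0.61272, -162.70437
6. -0.94467, 171.42053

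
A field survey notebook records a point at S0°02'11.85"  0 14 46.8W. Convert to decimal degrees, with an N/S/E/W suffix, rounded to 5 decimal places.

0.03663° S, 0.24633° W

Lat: 0 + 2/60 + 11.85/3600 = 0.036625
Longitude: 14′ + 46.8″ = 14.78000′; 0 + 14.78000/60 = 0.246333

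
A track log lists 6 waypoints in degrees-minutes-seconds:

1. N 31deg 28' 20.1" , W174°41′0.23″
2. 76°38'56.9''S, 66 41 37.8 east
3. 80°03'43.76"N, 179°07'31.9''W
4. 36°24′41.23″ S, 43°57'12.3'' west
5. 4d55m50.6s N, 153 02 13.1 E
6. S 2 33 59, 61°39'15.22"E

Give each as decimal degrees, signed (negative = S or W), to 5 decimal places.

Point 1:
  Latitude: 31 + 28/60 + 20.1/3600 = 31.472250
  N → positive
  Lon: 174° + 41/60 + 0.23/3600 = 174 + 0.683333 + 0.000064 = 174.683397
  W ⇒ negate
Point 2:
  Lat: 38′ + 56.9″ = 38.94833′; 76 + 38.94833/60 = 76.649139
  hemisphere S, so the sign is −
  Lon: 66° + 41/60 + 37.8/3600 = 66 + 0.683333 + 0.010500 = 66.693833
  E ⇒ keep positive
Point 3:
  Latitude: 80° + 3/60 + 43.76/3600 = 80 + 0.050000 + 0.012156 = 80.062156
  N ⇒ keep positive
  λ: 179 + 7/60 + 31.9/3600 = 179.125528
  W → negative
Point 4:
  Lat: 36° + 24/60 + 41.23/3600 = 36 + 0.400000 + 0.011453 = 36.411453
  hemisphere S, so the sign is −
  λ: 43° + 57/60 + 12.3/3600 = 43 + 0.950000 + 0.003417 = 43.953417
  W → negative
Point 5:
  φ: 4 + 55/60 + 50.6/3600 = 4.930722
  N ⇒ keep positive
  Lon: 2′ + 13.1″ = 2.21833′; 153 + 2.21833/60 = 153.036972
  E → positive
Point 6:
  Lat: 2° + 33/60 + 59/3600 = 2 + 0.550000 + 0.016389 = 2.566389
  S ⇒ negate
  Lon: 39′ + 15.22″ = 39.25367′; 61 + 39.25367/60 = 61.654228
  E → positive

1. 31.47225, -174.68340
2. -76.64914, 66.69383
3. 80.06216, -179.12553
4. -36.41145, -43.95342
5. 4.93072, 153.03697
6. -2.56639, 61.65423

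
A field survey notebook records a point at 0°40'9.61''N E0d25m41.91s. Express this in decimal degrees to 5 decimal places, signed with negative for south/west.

Latitude: 40′ + 9.61″ = 40.16017′; 0 + 40.16017/60 = 0.669336
N → positive
λ: 25′ + 41.91″ = 25.69850′; 0 + 25.69850/60 = 0.428308
E ⇒ keep positive

0.66934, 0.42831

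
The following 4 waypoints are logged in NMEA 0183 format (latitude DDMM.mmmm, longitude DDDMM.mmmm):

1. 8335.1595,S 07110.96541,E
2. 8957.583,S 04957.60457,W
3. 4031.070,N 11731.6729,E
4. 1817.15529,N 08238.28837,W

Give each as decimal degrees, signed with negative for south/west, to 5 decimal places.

1. -83.58599, 71.18276
2. -89.95972, -49.96008
3. 40.51783, 117.52788
4. 18.28592, -82.63814

Point 1:
  φ: degrees = first 2 digits = 83, minutes = 35.1595; 83 + 35.1595/60 = 83.585992
  S ⇒ negate
  λ: split at 3 digits → 071° and 10.96541′; 71 + 10.96541/60 = 71.182757
  E ⇒ keep positive
Point 2:
  Lat: split at 2 digits → 89° and 57.583′; 89 + 57.583/60 = 89.959717
  hemisphere S, so the sign is −
  Longitude: degrees = first 3 digits = 49, minutes = 57.60457; 49 + 57.60457/60 = 49.960076
  W ⇒ negate
Point 3:
  Latitude: split at 2 digits → 40° and 31.07′; 40 + 31.07/60 = 40.517833
  N → positive
  λ: split at 3 digits → 117° and 31.6729′; 117 + 31.6729/60 = 117.527882
  E ⇒ keep positive
Point 4:
  φ: split at 2 digits → 18° and 17.15529′; 18 + 17.15529/60 = 18.285922
  N → positive
  λ: degrees = first 3 digits = 82, minutes = 38.28837; 82 + 38.28837/60 = 82.638140
  hemisphere W, so the sign is −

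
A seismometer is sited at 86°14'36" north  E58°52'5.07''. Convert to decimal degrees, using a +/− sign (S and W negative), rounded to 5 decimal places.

φ: 86 + 14/60 + 36/3600 = 86.243333
N ⇒ keep positive
Lon: 58 + 52/60 + 5.07/3600 = 58.868075
E → positive

86.24333, 58.86808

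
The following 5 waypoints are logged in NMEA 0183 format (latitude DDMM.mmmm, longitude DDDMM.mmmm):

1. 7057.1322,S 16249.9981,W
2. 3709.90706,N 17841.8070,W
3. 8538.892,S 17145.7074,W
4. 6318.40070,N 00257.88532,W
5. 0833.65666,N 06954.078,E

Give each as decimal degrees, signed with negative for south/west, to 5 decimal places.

Point 1:
  Lat: degrees = first 2 digits = 70, minutes = 57.1322; 70 + 57.1322/60 = 70.952203
  S → negative
  λ: split at 3 digits → 162° and 49.9981′; 162 + 49.9981/60 = 162.833302
  hemisphere W, so the sign is −
Point 2:
  Lat: degrees = first 2 digits = 37, minutes = 9.90706; 37 + 9.90706/60 = 37.165118
  N ⇒ keep positive
  Lon: degrees = first 3 digits = 178, minutes = 41.807; 178 + 41.807/60 = 178.696783
  W ⇒ negate
Point 3:
  Lat: split at 2 digits → 85° and 38.892′; 85 + 38.892/60 = 85.648200
  S → negative
  Longitude: split at 3 digits → 171° and 45.7074′; 171 + 45.7074/60 = 171.761790
  hemisphere W, so the sign is −
Point 4:
  φ: split at 2 digits → 63° and 18.4007′; 63 + 18.4007/60 = 63.306678
  N → positive
  λ: degrees = first 3 digits = 2, minutes = 57.88532; 2 + 57.88532/60 = 2.964755
  W → negative
Point 5:
  Lat: degrees = first 2 digits = 8, minutes = 33.65666; 8 + 33.65666/60 = 8.560944
  N ⇒ keep positive
  Lon: split at 3 digits → 069° and 54.078′; 69 + 54.078/60 = 69.901300
  E ⇒ keep positive

1. -70.95220, -162.83330
2. 37.16512, -178.69678
3. -85.64820, -171.76179
4. 63.30668, -2.96476
5. 8.56094, 69.90130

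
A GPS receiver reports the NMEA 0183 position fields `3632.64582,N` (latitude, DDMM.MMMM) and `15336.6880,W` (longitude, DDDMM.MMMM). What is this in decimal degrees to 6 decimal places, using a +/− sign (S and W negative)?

36.544097, -153.611467

Lat: split at 2 digits → 36° and 32.64582′; 36 + 32.64582/60 = 36.5440970
N ⇒ keep positive
Longitude: degrees = first 3 digits = 153, minutes = 36.688; 153 + 36.688/60 = 153.6114667
W → negative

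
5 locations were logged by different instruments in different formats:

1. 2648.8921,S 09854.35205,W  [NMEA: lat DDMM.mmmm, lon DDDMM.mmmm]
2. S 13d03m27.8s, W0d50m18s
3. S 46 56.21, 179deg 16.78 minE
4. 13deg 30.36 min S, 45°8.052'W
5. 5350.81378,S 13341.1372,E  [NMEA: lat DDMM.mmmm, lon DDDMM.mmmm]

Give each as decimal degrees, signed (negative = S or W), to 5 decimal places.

1. -26.81487, -98.90587
2. -13.05772, -0.83833
3. -46.93683, 179.27967
4. -13.50600, -45.13420
5. -53.84690, 133.68562

Point 1:
  Latitude: split at 2 digits → 26° and 48.8921′; 26 + 48.8921/60 = 26.814868
  S ⇒ negate
  Longitude: degrees = first 3 digits = 98, minutes = 54.35205; 98 + 54.35205/60 = 98.905868
  hemisphere W, so the sign is −
Point 2:
  Lat: 13° + 3/60 + 27.8/3600 = 13 + 0.050000 + 0.007722 = 13.057722
  S ⇒ negate
  Lon: 50′ + 18″ = 50.30000′; 0 + 50.30000/60 = 0.838333
  W ⇒ negate
Point 3:
  Latitude: 46 + 56.21/60 = 46.936833
  hemisphere S, so the sign is −
  Lon: 16.78′ = 0.279667°; total 179.279667
  E → positive
Point 4:
  Latitude: 13 + 30.36/60 = 13.506000
  hemisphere S, so the sign is −
  Longitude: 45 + 8.052/60 = 45.134200
  W → negative
Point 5:
  φ: split at 2 digits → 53° and 50.81378′; 53 + 50.81378/60 = 53.846896
  S ⇒ negate
  Lon: degrees = first 3 digits = 133, minutes = 41.1372; 133 + 41.1372/60 = 133.685620
  E → positive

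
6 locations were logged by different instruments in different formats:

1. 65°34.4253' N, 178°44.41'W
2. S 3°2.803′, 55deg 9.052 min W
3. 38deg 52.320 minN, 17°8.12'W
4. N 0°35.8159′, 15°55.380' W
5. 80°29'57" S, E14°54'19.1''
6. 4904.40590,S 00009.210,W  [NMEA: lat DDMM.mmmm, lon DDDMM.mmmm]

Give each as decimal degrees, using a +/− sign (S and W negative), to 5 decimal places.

Point 1:
  Latitude: 65 + 34.4253/60 = 65.573755
  N → positive
  Longitude: 178 + 44.41/60 = 178.740167
  hemisphere W, so the sign is −
Point 2:
  φ: 2.803′ = 0.046717°; total 3.046717
  hemisphere S, so the sign is −
  Longitude: 9.052′ = 0.150867°; total 55.150867
  hemisphere W, so the sign is −
Point 3:
  φ: 38 + 52.32/60 = 38.872000
  N ⇒ keep positive
  Longitude: 17 + 8.12/60 = 17.135333
  W ⇒ negate
Point 4:
  Lat: 35.8159′ = 0.596932°; total 0.596932
  N ⇒ keep positive
  λ: 15 + 55.38/60 = 15.923000
  W → negative
Point 5:
  Lat: 80 + 29/60 + 57/3600 = 80.499167
  hemisphere S, so the sign is −
  Longitude: 14° + 54/60 + 19.1/3600 = 14 + 0.900000 + 0.005306 = 14.905306
  E → positive
Point 6:
  φ: degrees = first 2 digits = 49, minutes = 4.4059; 49 + 4.4059/60 = 49.073432
  S → negative
  Longitude: degrees = first 3 digits = 0, minutes = 9.21; 0 + 9.21/60 = 0.153500
  hemisphere W, so the sign is −

1. 65.57376, -178.74017
2. -3.04672, -55.15087
3. 38.87200, -17.13533
4. 0.59693, -15.92300
5. -80.49917, 14.90531
6. -49.07343, -0.15350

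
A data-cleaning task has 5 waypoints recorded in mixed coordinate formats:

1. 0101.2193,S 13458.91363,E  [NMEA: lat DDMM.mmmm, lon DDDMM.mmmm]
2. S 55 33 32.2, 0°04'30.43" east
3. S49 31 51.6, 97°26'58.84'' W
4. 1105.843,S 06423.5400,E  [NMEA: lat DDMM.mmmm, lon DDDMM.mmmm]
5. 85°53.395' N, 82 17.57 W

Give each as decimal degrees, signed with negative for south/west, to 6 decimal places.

Point 1:
  Lat: split at 2 digits → 01° and 1.2193′; 1 + 1.2193/60 = 1.0203217
  S → negative
  Lon: split at 3 digits → 134° and 58.91363′; 134 + 58.91363/60 = 134.9818938
  E → positive
Point 2:
  φ: 55° + 33/60 + 32.2/3600 = 55 + 0.550000 + 0.008944 = 55.5589444
  hemisphere S, so the sign is −
  Longitude: 0° + 4/60 + 30.43/3600 = 0 + 0.066667 + 0.008453 = 0.0751194
  E ⇒ keep positive
Point 3:
  φ: 49° + 31/60 + 51.6/3600 = 49 + 0.516667 + 0.014333 = 49.5310000
  hemisphere S, so the sign is −
  λ: 97 + 26/60 + 58.84/3600 = 97.4496778
  hemisphere W, so the sign is −
Point 4:
  Latitude: degrees = first 2 digits = 11, minutes = 5.843; 11 + 5.843/60 = 11.0973833
  S ⇒ negate
  λ: degrees = first 3 digits = 64, minutes = 23.54; 64 + 23.54/60 = 64.3923333
  E ⇒ keep positive
Point 5:
  φ: 85 + 53.395/60 = 85.8899167
  N ⇒ keep positive
  Longitude: 82 + 17.57/60 = 82.2928333
  hemisphere W, so the sign is −

1. -1.020322, 134.981894
2. -55.558944, 0.075119
3. -49.531000, -97.449678
4. -11.097383, 64.392333
5. 85.889917, -82.292833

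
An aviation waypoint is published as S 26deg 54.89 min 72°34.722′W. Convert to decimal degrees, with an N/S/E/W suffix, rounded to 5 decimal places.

26.91483° S, 72.57870° W

Latitude: 54.89′ = 0.914833°; total 26.914833
λ: 34.722′ = 0.578700°; total 72.578700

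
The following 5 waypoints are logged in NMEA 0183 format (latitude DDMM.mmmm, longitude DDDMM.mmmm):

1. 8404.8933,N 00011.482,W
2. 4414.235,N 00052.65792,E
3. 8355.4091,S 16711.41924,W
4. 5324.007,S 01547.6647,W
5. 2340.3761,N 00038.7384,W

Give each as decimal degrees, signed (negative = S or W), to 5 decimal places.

1. 84.08156, -0.19137
2. 44.23725, 0.87763
3. -83.92349, -167.19032
4. -53.40012, -15.79441
5. 23.67294, -0.64564

Point 1:
  Latitude: degrees = first 2 digits = 84, minutes = 4.8933; 84 + 4.8933/60 = 84.081555
  N ⇒ keep positive
  Longitude: degrees = first 3 digits = 0, minutes = 11.482; 0 + 11.482/60 = 0.191367
  W ⇒ negate
Point 2:
  Lat: split at 2 digits → 44° and 14.235′; 44 + 14.235/60 = 44.237250
  N → positive
  Lon: split at 3 digits → 000° and 52.65792′; 0 + 52.65792/60 = 0.877632
  E ⇒ keep positive
Point 3:
  φ: degrees = first 2 digits = 83, minutes = 55.4091; 83 + 55.4091/60 = 83.923485
  hemisphere S, so the sign is −
  λ: degrees = first 3 digits = 167, minutes = 11.41924; 167 + 11.41924/60 = 167.190321
  W ⇒ negate
Point 4:
  Latitude: split at 2 digits → 53° and 24.007′; 53 + 24.007/60 = 53.400117
  S → negative
  Lon: degrees = first 3 digits = 15, minutes = 47.6647; 15 + 47.6647/60 = 15.794412
  W → negative
Point 5:
  Latitude: degrees = first 2 digits = 23, minutes = 40.3761; 23 + 40.3761/60 = 23.672935
  N → positive
  λ: split at 3 digits → 000° and 38.7384′; 0 + 38.7384/60 = 0.645640
  W ⇒ negate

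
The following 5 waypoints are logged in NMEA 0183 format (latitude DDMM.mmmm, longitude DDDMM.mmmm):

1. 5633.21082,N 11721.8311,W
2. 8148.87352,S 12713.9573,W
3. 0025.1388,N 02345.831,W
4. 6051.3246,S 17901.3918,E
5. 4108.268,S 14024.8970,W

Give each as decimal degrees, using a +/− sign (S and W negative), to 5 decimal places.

Point 1:
  φ: split at 2 digits → 56° and 33.21082′; 56 + 33.21082/60 = 56.553514
  N ⇒ keep positive
  Longitude: split at 3 digits → 117° and 21.8311′; 117 + 21.8311/60 = 117.363852
  W ⇒ negate
Point 2:
  φ: degrees = first 2 digits = 81, minutes = 48.87352; 81 + 48.87352/60 = 81.814559
  hemisphere S, so the sign is −
  λ: degrees = first 3 digits = 127, minutes = 13.9573; 127 + 13.9573/60 = 127.232622
  W ⇒ negate
Point 3:
  φ: split at 2 digits → 00° and 25.1388′; 0 + 25.1388/60 = 0.418980
  N ⇒ keep positive
  Lon: degrees = first 3 digits = 23, minutes = 45.831; 23 + 45.831/60 = 23.763850
  W ⇒ negate
Point 4:
  Latitude: degrees = first 2 digits = 60, minutes = 51.3246; 60 + 51.3246/60 = 60.855410
  hemisphere S, so the sign is −
  Lon: split at 3 digits → 179° and 1.3918′; 179 + 1.3918/60 = 179.023197
  E ⇒ keep positive
Point 5:
  φ: split at 2 digits → 41° and 8.268′; 41 + 8.268/60 = 41.137800
  hemisphere S, so the sign is −
  Lon: split at 3 digits → 140° and 24.897′; 140 + 24.897/60 = 140.414950
  hemisphere W, so the sign is −

1. 56.55351, -117.36385
2. -81.81456, -127.23262
3. 0.41898, -23.76385
4. -60.85541, 179.02320
5. -41.13780, -140.41495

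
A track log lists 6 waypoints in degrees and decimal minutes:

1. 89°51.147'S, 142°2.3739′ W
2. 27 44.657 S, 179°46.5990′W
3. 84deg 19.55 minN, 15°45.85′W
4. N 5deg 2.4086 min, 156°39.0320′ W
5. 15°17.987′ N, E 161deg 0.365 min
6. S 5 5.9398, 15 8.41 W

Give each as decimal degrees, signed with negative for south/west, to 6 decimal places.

1. -89.852450, -142.039565
2. -27.744283, -179.776650
3. 84.325833, -15.764167
4. 5.040143, -156.650533
5. 15.299783, 161.006083
6. -5.098997, -15.140167

Point 1:
  φ: 89 + 51.147/60 = 89.8524500
  S ⇒ negate
  Lon: 2.3739′ = 0.039565°; total 142.0395650
  W → negative
Point 2:
  φ: 27 + 44.657/60 = 27.7442833
  S ⇒ negate
  Lon: 179 + 46.599/60 = 179.7766500
  hemisphere W, so the sign is −
Point 3:
  φ: 84 + 19.55/60 = 84.3258333
  N → positive
  Lon: 45.85′ = 0.764167°; total 15.7641667
  hemisphere W, so the sign is −
Point 4:
  Lat: 2.4086′ = 0.040143°; total 5.0401433
  N ⇒ keep positive
  λ: 156 + 39.032/60 = 156.6505333
  W ⇒ negate
Point 5:
  Latitude: 15 + 17.987/60 = 15.2997833
  N → positive
  Lon: 0.365′ = 0.006083°; total 161.0060833
  E ⇒ keep positive
Point 6:
  Latitude: 5.9398′ = 0.098997°; total 5.0989967
  S → negative
  λ: 8.41′ = 0.140167°; total 15.1401667
  W ⇒ negate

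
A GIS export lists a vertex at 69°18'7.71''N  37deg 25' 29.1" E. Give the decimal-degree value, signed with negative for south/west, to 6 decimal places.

Latitude: 69° + 18/60 + 7.71/3600 = 69 + 0.300000 + 0.002142 = 69.3021417
N → positive
λ: 37 + 25/60 + 29.1/3600 = 37.4247500
E ⇒ keep positive

69.302142, 37.424750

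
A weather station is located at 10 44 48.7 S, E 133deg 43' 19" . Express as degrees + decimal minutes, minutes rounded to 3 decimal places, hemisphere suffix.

Latitude: seconds/60 = 0.81167; minutes = 44 + 0.81167 = 44.81167
Longitude: 43 + 19/60 = 43.31667′

10° 44.812′ S, 133° 43.317′ E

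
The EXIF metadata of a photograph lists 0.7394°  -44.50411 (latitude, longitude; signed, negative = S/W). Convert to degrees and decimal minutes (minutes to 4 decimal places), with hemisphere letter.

0° 44.3640′ N, 44° 30.2466′ W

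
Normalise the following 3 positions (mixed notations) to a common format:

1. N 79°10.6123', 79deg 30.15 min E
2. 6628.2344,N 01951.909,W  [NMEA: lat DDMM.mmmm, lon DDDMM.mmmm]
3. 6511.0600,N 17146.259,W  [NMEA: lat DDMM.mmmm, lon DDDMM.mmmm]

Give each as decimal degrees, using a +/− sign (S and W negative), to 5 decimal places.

Point 1:
  Latitude: 10.6123′ = 0.176872°; total 79.176872
  N → positive
  Lon: 30.15′ = 0.502500°; total 79.502500
  E → positive
Point 2:
  φ: split at 2 digits → 66° and 28.2344′; 66 + 28.2344/60 = 66.470573
  N ⇒ keep positive
  Longitude: degrees = first 3 digits = 19, minutes = 51.909; 19 + 51.909/60 = 19.865150
  W → negative
Point 3:
  φ: split at 2 digits → 65° and 11.06′; 65 + 11.06/60 = 65.184333
  N ⇒ keep positive
  Lon: split at 3 digits → 171° and 46.259′; 171 + 46.259/60 = 171.770983
  hemisphere W, so the sign is −

1. 79.17687, 79.50250
2. 66.47057, -19.86515
3. 65.18433, -171.77098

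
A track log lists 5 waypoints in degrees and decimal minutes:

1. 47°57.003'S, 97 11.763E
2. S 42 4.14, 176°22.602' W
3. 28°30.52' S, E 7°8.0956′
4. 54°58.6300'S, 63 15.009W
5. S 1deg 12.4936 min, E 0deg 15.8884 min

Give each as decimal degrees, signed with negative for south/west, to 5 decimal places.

Point 1:
  Latitude: 57.003′ = 0.950050°; total 47.950050
  S ⇒ negate
  Lon: 11.763′ = 0.196050°; total 97.196050
  E → positive
Point 2:
  Latitude: 4.14′ = 0.069000°; total 42.069000
  S → negative
  Lon: 176 + 22.602/60 = 176.376700
  W ⇒ negate
Point 3:
  Latitude: 30.52′ = 0.508667°; total 28.508667
  S ⇒ negate
  Lon: 7 + 8.0956/60 = 7.134927
  E ⇒ keep positive
Point 4:
  φ: 58.63′ = 0.977167°; total 54.977167
  S → negative
  Longitude: 63 + 15.009/60 = 63.250150
  W → negative
Point 5:
  φ: 12.4936′ = 0.208227°; total 1.208227
  hemisphere S, so the sign is −
  Longitude: 0 + 15.8884/60 = 0.264807
  E → positive

1. -47.95005, 97.19605
2. -42.06900, -176.37670
3. -28.50867, 7.13493
4. -54.97717, -63.25015
5. -1.20823, 0.26481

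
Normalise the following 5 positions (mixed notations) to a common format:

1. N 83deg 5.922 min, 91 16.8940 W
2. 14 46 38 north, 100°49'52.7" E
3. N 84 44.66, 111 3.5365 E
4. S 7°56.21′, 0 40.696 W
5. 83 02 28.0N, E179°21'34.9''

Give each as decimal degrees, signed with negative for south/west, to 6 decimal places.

1. 83.098700, -91.281567
2. 14.777222, 100.831306
3. 84.744333, 111.058942
4. -7.936833, -0.678267
5. 83.041111, 179.359694

Point 1:
  Lat: 5.922′ = 0.098700°; total 83.0987000
  N → positive
  Longitude: 91 + 16.894/60 = 91.2815667
  hemisphere W, so the sign is −
Point 2:
  Latitude: 14 + 46/60 + 38/3600 = 14.7772222
  N ⇒ keep positive
  Longitude: 100° + 49/60 + 52.7/3600 = 100 + 0.816667 + 0.014639 = 100.8313056
  E ⇒ keep positive
Point 3:
  Lat: 44.66′ = 0.744333°; total 84.7443333
  N ⇒ keep positive
  λ: 3.5365′ = 0.058942°; total 111.0589417
  E → positive
Point 4:
  Lat: 7 + 56.21/60 = 7.9368333
  S ⇒ negate
  Longitude: 0 + 40.696/60 = 0.6782667
  W ⇒ negate
Point 5:
  φ: 83° + 2/60 + 28/3600 = 83 + 0.033333 + 0.007778 = 83.0411111
  N ⇒ keep positive
  Lon: 21′ + 34.9″ = 21.58167′; 179 + 21.58167/60 = 179.3596944
  E ⇒ keep positive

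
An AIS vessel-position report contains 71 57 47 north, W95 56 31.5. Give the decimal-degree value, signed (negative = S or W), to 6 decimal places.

φ: 71° + 57/60 + 47/3600 = 71 + 0.950000 + 0.013056 = 71.9630556
N ⇒ keep positive
Lon: 56′ + 31.5″ = 56.52500′; 95 + 56.52500/60 = 95.9420833
W → negative

71.963056, -95.942083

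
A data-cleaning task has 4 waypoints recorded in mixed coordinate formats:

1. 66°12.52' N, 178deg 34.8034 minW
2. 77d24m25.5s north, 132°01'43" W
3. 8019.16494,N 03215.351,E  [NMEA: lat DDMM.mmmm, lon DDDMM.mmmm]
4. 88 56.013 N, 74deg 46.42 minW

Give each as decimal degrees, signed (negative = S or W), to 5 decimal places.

Point 1:
  φ: 12.52′ = 0.208667°; total 66.208667
  N → positive
  Longitude: 178 + 34.8034/60 = 178.580057
  hemisphere W, so the sign is −
Point 2:
  Lat: 77 + 24/60 + 25.5/3600 = 77.407083
  N → positive
  λ: 132 + 1/60 + 43/3600 = 132.028611
  W → negative
Point 3:
  Lat: degrees = first 2 digits = 80, minutes = 19.16494; 80 + 19.16494/60 = 80.319416
  N → positive
  Lon: degrees = first 3 digits = 32, minutes = 15.351; 32 + 15.351/60 = 32.255850
  E ⇒ keep positive
Point 4:
  Latitude: 56.013′ = 0.933550°; total 88.933550
  N ⇒ keep positive
  Lon: 74 + 46.42/60 = 74.773667
  W ⇒ negate

1. 66.20867, -178.58006
2. 77.40708, -132.02861
3. 80.31942, 32.25585
4. 88.93355, -74.77367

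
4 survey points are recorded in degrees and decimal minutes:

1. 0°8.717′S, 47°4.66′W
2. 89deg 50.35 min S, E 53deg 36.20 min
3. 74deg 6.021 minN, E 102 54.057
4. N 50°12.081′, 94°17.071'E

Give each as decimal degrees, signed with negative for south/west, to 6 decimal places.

Point 1:
  φ: 0 + 8.717/60 = 0.1452833
  hemisphere S, so the sign is −
  λ: 4.66′ = 0.077667°; total 47.0776667
  W → negative
Point 2:
  φ: 50.35′ = 0.839167°; total 89.8391667
  hemisphere S, so the sign is −
  Lon: 53 + 36.2/60 = 53.6033333
  E → positive
Point 3:
  φ: 74 + 6.021/60 = 74.1003500
  N → positive
  Longitude: 102 + 54.057/60 = 102.9009500
  E ⇒ keep positive
Point 4:
  φ: 50 + 12.081/60 = 50.2013500
  N → positive
  λ: 17.071′ = 0.284517°; total 94.2845167
  E → positive

1. -0.145283, -47.077667
2. -89.839167, 53.603333
3. 74.100350, 102.900950
4. 50.201350, 94.284517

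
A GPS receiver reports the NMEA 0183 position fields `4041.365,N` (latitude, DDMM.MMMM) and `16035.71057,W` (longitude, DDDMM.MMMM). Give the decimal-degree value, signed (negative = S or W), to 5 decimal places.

40.68942, -160.59518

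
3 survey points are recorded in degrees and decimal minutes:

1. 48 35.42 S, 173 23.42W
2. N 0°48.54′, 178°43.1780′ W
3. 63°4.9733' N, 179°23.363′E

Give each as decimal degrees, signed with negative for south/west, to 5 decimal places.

1. -48.59033, -173.39033
2. 0.80900, -178.71963
3. 63.08289, 179.38938

Point 1:
  Lat: 48 + 35.42/60 = 48.590333
  hemisphere S, so the sign is −
  Longitude: 23.42′ = 0.390333°; total 173.390333
  W ⇒ negate
Point 2:
  Lat: 48.54′ = 0.809000°; total 0.809000
  N → positive
  Longitude: 43.178′ = 0.719633°; total 178.719633
  hemisphere W, so the sign is −
Point 3:
  φ: 4.9733′ = 0.082888°; total 63.082888
  N ⇒ keep positive
  Longitude: 23.363′ = 0.389383°; total 179.389383
  E ⇒ keep positive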